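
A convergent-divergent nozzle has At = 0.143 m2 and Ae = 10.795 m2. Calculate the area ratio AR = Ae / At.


AR = 10.795 / 0.143 = 75.5

75.5


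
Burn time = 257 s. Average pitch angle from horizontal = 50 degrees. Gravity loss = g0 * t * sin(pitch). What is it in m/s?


GL = 9.81 * 257 * sin(50 deg) = 1931 m/s

1931 m/s


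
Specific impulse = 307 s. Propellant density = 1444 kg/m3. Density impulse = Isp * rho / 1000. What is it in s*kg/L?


rho*Isp = 307 * 1444 / 1000 = 443 s*kg/L

443 s*kg/L


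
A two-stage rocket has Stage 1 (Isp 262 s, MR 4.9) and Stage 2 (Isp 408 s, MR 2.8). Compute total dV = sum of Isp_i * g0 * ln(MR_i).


dV1 = 262 * 9.81 * ln(4.9) = 4084.7 m/s
dV2 = 408 * 9.81 * ln(2.8) = 4121.0 m/s
Total dV = 4084.7 + 4121.0 = 8205.7 m/s ~ 8206 m/s

8206 m/s


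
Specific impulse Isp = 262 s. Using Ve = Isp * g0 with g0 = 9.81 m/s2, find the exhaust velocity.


Ve = Isp * g0 = 262 * 9.81 = 2570.2 m/s

2570.2 m/s


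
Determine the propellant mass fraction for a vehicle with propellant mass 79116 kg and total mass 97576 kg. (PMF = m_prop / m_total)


PMF = 79116 / 97576 = 0.811

0.811


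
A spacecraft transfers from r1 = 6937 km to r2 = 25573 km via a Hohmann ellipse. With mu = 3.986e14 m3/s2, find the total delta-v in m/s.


V1 = sqrt(mu/r1) = 7580.24 m/s
dV1 = V1*(sqrt(2*r2/(r1+r2)) - 1) = 1927.57 m/s
V2 = sqrt(mu/r2) = 3948.01 m/s
dV2 = V2*(1 - sqrt(2*r1/(r1+r2))) = 1368.89 m/s
Total dV = 3296 m/s

3296 m/s


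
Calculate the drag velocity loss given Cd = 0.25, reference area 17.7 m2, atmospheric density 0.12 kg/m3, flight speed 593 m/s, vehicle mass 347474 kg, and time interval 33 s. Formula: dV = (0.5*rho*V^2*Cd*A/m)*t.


D = 0.5 * 0.12 * 593^2 * 0.25 * 17.7 = 93362.81 N
a = 93362.81 / 347474 = 0.2687 m/s2
dV = 0.2687 * 33 = 8.9 m/s

8.9 m/s


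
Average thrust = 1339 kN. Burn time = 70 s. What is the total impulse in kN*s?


It = 1339 * 70 = 93730 kN*s

93730 kN*s


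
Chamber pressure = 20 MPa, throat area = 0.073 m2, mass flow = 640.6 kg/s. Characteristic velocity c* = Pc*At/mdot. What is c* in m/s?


c* = 20e6 * 0.073 / 640.6 = 2279 m/s

2279 m/s


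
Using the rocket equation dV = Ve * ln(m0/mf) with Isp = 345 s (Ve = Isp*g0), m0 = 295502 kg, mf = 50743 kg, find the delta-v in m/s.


Ve = 345 * 9.81 = 3384.45 m/s
dV = 3384.45 * ln(295502/50743) = 5963 m/s

5963 m/s


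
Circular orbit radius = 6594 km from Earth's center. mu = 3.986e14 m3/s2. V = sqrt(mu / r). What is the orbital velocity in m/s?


V = sqrt(3.986e14 / 6594000) = 7775 m/s

7775 m/s


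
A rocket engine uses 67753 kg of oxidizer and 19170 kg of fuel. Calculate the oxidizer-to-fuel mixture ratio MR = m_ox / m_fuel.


MR = 67753 / 19170 = 3.53

3.53


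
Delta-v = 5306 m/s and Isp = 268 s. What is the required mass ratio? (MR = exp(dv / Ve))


Ve = 268 * 9.81 = 2629.08 m/s
MR = exp(5306 / 2629.08) = 7.525

7.525


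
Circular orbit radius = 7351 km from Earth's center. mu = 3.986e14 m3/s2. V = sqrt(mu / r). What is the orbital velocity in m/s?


V = sqrt(3.986e14 / 7351000) = 7364 m/s

7364 m/s


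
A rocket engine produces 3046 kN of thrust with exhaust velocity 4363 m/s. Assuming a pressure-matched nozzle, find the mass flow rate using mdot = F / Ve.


mdot = F / Ve = 3046000 / 4363 = 698.1 kg/s

698.1 kg/s


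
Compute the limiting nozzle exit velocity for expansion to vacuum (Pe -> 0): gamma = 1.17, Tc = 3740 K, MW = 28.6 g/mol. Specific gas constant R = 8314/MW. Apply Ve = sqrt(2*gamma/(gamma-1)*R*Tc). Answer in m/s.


R = 8314 / 28.6 = 290.7 J/(kg.K)
Ve = sqrt(2 * 1.17 / (1.17 - 1) * 290.7 * 3740) = 3868 m/s

3868 m/s


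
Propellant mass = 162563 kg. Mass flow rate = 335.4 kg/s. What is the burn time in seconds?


tb = 162563 / 335.4 = 484.7 s

484.7 s


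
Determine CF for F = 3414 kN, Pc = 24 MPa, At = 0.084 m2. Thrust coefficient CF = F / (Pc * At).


CF = 3414000 / (24e6 * 0.084) = 1.69

1.69


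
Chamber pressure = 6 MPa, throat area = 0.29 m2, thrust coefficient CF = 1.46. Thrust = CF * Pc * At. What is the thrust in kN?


F = 1.46 * 6e6 * 0.29 = 2.5404e+06 N = 2540.4 kN

2540.4 kN


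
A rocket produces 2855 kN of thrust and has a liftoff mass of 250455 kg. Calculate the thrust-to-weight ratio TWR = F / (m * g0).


TWR = 2855000 / (250455 * 9.81) = 1.16

1.16


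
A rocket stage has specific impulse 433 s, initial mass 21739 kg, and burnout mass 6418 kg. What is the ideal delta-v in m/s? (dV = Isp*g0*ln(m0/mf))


Ve = 433 * 9.81 = 4247.73 m/s
dV = 4247.73 * ln(21739/6418) = 5182 m/s

5182 m/s


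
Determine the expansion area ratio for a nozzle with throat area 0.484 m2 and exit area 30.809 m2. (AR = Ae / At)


AR = 30.809 / 0.484 = 63.7

63.7


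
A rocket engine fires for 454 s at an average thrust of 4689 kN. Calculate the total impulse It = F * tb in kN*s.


It = 4689 * 454 = 2128806 kN*s

2128806 kN*s


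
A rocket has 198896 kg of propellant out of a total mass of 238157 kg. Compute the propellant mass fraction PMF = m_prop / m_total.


PMF = 198896 / 238157 = 0.835

0.835


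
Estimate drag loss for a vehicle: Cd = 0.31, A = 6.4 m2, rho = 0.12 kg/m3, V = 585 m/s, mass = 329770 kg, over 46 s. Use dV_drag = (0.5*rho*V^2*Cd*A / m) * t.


D = 0.5 * 0.12 * 585^2 * 0.31 * 6.4 = 40738.46 N
a = 40738.46 / 329770 = 0.1235 m/s2
dV = 0.1235 * 46 = 5.7 m/s

5.7 m/s


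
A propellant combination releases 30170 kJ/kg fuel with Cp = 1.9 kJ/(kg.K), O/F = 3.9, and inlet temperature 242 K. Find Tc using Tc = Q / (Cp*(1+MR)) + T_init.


Tc = 30170 / (1.9 * (1 + 3.9)) + 242 = 3483 K

3483 K


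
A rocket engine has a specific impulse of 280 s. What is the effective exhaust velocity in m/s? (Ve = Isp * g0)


Ve = Isp * g0 = 280 * 9.81 = 2746.8 m/s

2746.8 m/s


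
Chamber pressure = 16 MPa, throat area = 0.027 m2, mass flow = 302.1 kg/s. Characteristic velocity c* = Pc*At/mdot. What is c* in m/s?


c* = 16e6 * 0.027 / 302.1 = 1430 m/s

1430 m/s


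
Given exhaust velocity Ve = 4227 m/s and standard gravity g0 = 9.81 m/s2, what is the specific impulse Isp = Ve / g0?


Isp = Ve / g0 = 4227 / 9.81 = 430.9 s

430.9 s


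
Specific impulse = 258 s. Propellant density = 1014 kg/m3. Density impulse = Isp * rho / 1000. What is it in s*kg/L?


rho*Isp = 258 * 1014 / 1000 = 262 s*kg/L

262 s*kg/L


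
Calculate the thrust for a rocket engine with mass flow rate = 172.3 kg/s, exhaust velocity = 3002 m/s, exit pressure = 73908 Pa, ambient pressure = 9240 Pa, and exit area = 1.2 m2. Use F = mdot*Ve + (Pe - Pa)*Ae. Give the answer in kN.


F = 172.3 * 3002 + (73908 - 9240) * 1.2 = 594846.0 N = 594.8 kN

594.8 kN


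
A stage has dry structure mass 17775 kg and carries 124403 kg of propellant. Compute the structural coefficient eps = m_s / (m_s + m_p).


eps = 17775 / (17775 + 124403) = 0.125

0.125


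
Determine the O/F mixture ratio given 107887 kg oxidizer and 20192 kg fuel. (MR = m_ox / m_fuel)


MR = 107887 / 20192 = 5.34

5.34


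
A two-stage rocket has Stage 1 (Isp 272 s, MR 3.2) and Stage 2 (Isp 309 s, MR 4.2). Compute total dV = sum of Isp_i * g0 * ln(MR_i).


dV1 = 272 * 9.81 * ln(3.2) = 3103.7 m/s
dV2 = 309 * 9.81 * ln(4.2) = 4350.2 m/s
Total dV = 3103.7 + 4350.2 = 7453.9 m/s ~ 7454 m/s

7454 m/s


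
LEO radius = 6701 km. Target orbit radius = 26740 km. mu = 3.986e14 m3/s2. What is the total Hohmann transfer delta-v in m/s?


V1 = sqrt(mu/r1) = 7712.57 m/s
dV1 = V1*(sqrt(2*r2/(r1+r2)) - 1) = 2040.81 m/s
V2 = sqrt(mu/r2) = 3860.89 m/s
dV2 = V2*(1 - sqrt(2*r1/(r1+r2))) = 1416.71 m/s
Total dV = 3458 m/s

3458 m/s


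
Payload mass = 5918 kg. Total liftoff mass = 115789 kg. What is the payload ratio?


PR = 5918 / 115789 = 0.0511

0.0511


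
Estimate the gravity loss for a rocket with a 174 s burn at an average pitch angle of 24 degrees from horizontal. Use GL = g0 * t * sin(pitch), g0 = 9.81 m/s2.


GL = 9.81 * 174 * sin(24 deg) = 694 m/s

694 m/s


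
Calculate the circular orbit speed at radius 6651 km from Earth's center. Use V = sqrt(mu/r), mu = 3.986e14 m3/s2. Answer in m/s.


V = sqrt(3.986e14 / 6651000) = 7742 m/s

7742 m/s


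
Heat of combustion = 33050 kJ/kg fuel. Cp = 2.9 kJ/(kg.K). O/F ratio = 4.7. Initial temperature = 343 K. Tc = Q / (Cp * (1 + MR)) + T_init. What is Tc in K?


Tc = 33050 / (2.9 * (1 + 4.7)) + 343 = 2342 K

2342 K


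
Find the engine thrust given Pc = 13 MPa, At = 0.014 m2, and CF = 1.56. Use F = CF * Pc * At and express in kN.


F = 1.56 * 13e6 * 0.014 = 283920.0 N = 283.9 kN

283.9 kN


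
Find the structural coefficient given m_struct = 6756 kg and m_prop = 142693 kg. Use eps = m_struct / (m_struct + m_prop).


eps = 6756 / (6756 + 142693) = 0.0452

0.0452


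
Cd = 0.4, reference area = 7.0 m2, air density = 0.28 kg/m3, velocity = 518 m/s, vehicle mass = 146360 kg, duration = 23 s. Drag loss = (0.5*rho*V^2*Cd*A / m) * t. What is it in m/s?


D = 0.5 * 0.28 * 518^2 * 0.4 * 7.0 = 105183.01 N
a = 105183.01 / 146360 = 0.7187 m/s2
dV = 0.7187 * 23 = 16.5 m/s

16.5 m/s


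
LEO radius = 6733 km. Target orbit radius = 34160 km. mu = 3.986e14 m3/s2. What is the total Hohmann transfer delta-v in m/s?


V1 = sqrt(mu/r1) = 7694.22 m/s
dV1 = V1*(sqrt(2*r2/(r1+r2)) - 1) = 2250.99 m/s
V2 = sqrt(mu/r2) = 3415.94 m/s
dV2 = V2*(1 - sqrt(2*r1/(r1+r2))) = 1455.72 m/s
Total dV = 3707 m/s

3707 m/s


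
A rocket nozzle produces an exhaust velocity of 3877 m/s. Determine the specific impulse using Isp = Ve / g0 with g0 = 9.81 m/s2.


Isp = Ve / g0 = 3877 / 9.81 = 395.2 s

395.2 s


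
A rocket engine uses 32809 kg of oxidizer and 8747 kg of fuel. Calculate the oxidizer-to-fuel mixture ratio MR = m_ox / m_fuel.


MR = 32809 / 8747 = 3.75

3.75


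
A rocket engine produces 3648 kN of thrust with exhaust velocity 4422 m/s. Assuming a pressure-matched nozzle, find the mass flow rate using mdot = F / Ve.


mdot = F / Ve = 3648000 / 4422 = 825.0 kg/s

825.0 kg/s


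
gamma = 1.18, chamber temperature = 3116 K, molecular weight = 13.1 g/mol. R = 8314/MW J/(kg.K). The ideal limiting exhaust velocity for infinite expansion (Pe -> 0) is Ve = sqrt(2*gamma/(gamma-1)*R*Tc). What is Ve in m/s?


R = 8314 / 13.1 = 634.66 J/(kg.K)
Ve = sqrt(2 * 1.18 / (1.18 - 1) * 634.66 * 3116) = 5092 m/s

5092 m/s


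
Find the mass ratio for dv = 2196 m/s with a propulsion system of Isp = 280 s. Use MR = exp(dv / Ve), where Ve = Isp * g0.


Ve = 280 * 9.81 = 2746.8 m/s
MR = exp(2196 / 2746.8) = 2.224

2.224


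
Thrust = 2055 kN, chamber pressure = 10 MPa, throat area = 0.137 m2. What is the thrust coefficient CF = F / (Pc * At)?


CF = 2055000 / (10e6 * 0.137) = 1.5

1.5


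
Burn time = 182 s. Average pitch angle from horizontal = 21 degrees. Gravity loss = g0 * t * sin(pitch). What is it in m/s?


GL = 9.81 * 182 * sin(21 deg) = 640 m/s

640 m/s


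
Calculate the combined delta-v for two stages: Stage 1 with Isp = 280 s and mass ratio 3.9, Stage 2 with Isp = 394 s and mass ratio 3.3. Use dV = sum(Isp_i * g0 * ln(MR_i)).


dV1 = 280 * 9.81 * ln(3.9) = 3738.3 m/s
dV2 = 394 * 9.81 * ln(3.3) = 4614.7 m/s
Total dV = 3738.3 + 4614.7 = 8353.0 m/s ~ 8353 m/s

8353 m/s


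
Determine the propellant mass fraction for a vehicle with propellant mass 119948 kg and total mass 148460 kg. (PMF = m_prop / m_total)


PMF = 119948 / 148460 = 0.808

0.808


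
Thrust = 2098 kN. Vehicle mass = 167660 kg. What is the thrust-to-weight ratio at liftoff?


TWR = 2098000 / (167660 * 9.81) = 1.28

1.28


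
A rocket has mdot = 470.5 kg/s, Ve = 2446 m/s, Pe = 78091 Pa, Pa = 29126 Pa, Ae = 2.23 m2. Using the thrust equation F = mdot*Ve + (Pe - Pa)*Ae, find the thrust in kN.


F = 470.5 * 2446 + (78091 - 29126) * 2.23 = 1.2600e+06 N = 1260.0 kN

1260.0 kN


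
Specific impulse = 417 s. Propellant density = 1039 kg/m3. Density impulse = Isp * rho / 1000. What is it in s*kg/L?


rho*Isp = 417 * 1039 / 1000 = 433 s*kg/L

433 s*kg/L


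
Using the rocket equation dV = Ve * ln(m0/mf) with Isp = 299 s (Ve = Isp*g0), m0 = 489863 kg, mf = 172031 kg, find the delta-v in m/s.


Ve = 299 * 9.81 = 2933.19 m/s
dV = 2933.19 * ln(489863/172031) = 3069 m/s

3069 m/s


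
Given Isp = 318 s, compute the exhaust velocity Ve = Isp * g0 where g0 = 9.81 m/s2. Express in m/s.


Ve = Isp * g0 = 318 * 9.81 = 3119.6 m/s

3119.6 m/s


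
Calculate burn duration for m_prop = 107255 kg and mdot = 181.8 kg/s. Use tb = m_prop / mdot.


tb = 107255 / 181.8 = 590.0 s

590.0 s


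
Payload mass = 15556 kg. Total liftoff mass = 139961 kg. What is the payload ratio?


PR = 15556 / 139961 = 0.1111

0.1111


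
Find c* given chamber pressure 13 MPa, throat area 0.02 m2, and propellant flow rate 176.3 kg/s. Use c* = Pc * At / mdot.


c* = 13e6 * 0.02 / 176.3 = 1475 m/s

1475 m/s


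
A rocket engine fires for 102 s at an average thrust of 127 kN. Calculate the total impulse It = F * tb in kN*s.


It = 127 * 102 = 12954 kN*s

12954 kN*s


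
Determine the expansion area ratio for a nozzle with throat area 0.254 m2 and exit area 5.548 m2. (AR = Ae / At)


AR = 5.548 / 0.254 = 21.8

21.8


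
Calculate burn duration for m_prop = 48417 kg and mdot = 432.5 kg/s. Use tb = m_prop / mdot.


tb = 48417 / 432.5 = 111.9 s

111.9 s


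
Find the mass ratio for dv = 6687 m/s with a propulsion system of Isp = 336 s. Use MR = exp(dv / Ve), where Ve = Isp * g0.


Ve = 336 * 9.81 = 3296.16 m/s
MR = exp(6687 / 3296.16) = 7.604

7.604


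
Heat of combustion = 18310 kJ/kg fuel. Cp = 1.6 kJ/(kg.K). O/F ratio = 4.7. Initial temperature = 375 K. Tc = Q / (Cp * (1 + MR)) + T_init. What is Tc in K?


Tc = 18310 / (1.6 * (1 + 4.7)) + 375 = 2383 K

2383 K


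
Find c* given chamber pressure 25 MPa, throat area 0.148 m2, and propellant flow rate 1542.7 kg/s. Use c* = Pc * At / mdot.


c* = 25e6 * 0.148 / 1542.7 = 2398 m/s

2398 m/s


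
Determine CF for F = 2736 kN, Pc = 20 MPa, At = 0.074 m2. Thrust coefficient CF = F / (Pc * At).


CF = 2736000 / (20e6 * 0.074) = 1.85

1.85


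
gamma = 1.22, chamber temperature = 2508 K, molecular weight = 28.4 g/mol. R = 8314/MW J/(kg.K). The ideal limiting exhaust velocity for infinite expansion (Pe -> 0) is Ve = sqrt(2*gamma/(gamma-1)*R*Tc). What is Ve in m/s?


R = 8314 / 28.4 = 292.75 J/(kg.K)
Ve = sqrt(2 * 1.22 / (1.22 - 1) * 292.75 * 2508) = 2854 m/s

2854 m/s


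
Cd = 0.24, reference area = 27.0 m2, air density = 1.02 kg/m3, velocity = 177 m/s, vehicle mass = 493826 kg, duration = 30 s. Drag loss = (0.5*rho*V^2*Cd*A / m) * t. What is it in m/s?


D = 0.5 * 1.02 * 177^2 * 0.24 * 27.0 = 103536.08 N
a = 103536.08 / 493826 = 0.2097 m/s2
dV = 0.2097 * 30 = 6.3 m/s

6.3 m/s


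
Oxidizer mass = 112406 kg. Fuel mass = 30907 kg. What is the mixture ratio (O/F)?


MR = 112406 / 30907 = 3.64

3.64


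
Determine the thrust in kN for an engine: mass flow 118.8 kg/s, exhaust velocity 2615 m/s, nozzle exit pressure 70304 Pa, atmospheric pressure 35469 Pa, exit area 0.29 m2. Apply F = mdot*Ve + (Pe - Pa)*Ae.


F = 118.8 * 2615 + (70304 - 35469) * 0.29 = 320764.0 N = 320.8 kN

320.8 kN


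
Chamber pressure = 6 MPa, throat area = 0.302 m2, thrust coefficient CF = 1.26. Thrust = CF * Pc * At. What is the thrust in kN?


F = 1.26 * 6e6 * 0.302 = 2.2831e+06 N = 2283.1 kN

2283.1 kN


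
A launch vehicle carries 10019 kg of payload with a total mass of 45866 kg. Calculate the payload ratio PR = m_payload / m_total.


PR = 10019 / 45866 = 0.2184

0.2184


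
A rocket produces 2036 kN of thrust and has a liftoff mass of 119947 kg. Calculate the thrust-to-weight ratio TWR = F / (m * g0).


TWR = 2036000 / (119947 * 9.81) = 1.73

1.73


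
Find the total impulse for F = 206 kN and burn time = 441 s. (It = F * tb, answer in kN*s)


It = 206 * 441 = 90846 kN*s

90846 kN*s


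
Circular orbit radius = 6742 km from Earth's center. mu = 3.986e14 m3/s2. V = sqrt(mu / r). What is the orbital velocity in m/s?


V = sqrt(3.986e14 / 6742000) = 7689 m/s

7689 m/s


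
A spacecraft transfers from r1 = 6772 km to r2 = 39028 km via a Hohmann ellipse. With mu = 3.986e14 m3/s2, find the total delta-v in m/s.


V1 = sqrt(mu/r1) = 7672.03 m/s
dV1 = V1*(sqrt(2*r2/(r1+r2)) - 1) = 2343.66 m/s
V2 = sqrt(mu/r2) = 3195.81 m/s
dV2 = V2*(1 - sqrt(2*r1/(r1+r2))) = 1457.92 m/s
Total dV = 3802 m/s

3802 m/s


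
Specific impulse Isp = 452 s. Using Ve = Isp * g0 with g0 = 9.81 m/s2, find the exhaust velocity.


Ve = Isp * g0 = 452 * 9.81 = 4434.1 m/s

4434.1 m/s


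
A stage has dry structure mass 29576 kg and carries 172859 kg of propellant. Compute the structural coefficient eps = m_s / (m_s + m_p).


eps = 29576 / (29576 + 172859) = 0.1461

0.1461


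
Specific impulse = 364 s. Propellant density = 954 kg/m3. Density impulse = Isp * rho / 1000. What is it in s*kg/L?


rho*Isp = 364 * 954 / 1000 = 347 s*kg/L

347 s*kg/L


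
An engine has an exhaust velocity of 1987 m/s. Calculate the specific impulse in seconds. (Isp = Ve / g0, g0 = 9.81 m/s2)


Isp = Ve / g0 = 1987 / 9.81 = 202.5 s

202.5 s


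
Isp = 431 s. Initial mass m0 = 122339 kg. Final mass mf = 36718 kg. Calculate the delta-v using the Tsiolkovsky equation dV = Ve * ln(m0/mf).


Ve = 431 * 9.81 = 4228.11 m/s
dV = 4228.11 * ln(122339/36718) = 5089 m/s

5089 m/s


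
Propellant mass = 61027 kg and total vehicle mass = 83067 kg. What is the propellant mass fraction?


PMF = 61027 / 83067 = 0.735

0.735


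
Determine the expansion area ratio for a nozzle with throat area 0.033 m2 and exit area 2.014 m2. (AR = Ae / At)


AR = 2.014 / 0.033 = 61.0

61.0


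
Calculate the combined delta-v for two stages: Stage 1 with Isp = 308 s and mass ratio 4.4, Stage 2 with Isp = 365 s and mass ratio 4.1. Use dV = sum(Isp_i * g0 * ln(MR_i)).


dV1 = 308 * 9.81 * ln(4.4) = 4476.6 m/s
dV2 = 365 * 9.81 * ln(4.1) = 5052.3 m/s
Total dV = 4476.6 + 5052.3 = 9528.9 m/s ~ 9529 m/s

9529 m/s


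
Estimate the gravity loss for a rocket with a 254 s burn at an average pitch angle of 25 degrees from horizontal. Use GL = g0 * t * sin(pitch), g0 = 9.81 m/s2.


GL = 9.81 * 254 * sin(25 deg) = 1053 m/s

1053 m/s


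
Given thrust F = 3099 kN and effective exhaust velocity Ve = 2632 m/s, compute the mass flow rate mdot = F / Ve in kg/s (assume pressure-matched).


mdot = F / Ve = 3099000 / 2632 = 1177.4 kg/s

1177.4 kg/s


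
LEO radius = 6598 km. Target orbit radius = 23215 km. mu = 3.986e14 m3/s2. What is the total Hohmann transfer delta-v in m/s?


V1 = sqrt(mu/r1) = 7772.53 m/s
dV1 = V1*(sqrt(2*r2/(r1+r2)) - 1) = 1927.18 m/s
V2 = sqrt(mu/r2) = 4143.66 m/s
dV2 = V2*(1 - sqrt(2*r1/(r1+r2))) = 1386.88 m/s
Total dV = 3314 m/s

3314 m/s


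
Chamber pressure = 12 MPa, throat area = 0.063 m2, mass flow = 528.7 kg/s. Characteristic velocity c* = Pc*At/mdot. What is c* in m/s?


c* = 12e6 * 0.063 / 528.7 = 1430 m/s

1430 m/s


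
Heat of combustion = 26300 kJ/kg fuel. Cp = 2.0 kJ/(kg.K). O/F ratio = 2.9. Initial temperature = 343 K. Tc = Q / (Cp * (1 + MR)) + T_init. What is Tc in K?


Tc = 26300 / (2.0 * (1 + 2.9)) + 343 = 3715 K

3715 K


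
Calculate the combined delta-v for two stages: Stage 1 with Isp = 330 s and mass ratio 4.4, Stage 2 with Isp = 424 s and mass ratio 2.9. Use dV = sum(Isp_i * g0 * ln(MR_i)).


dV1 = 330 * 9.81 * ln(4.4) = 4796.4 m/s
dV2 = 424 * 9.81 * ln(2.9) = 4428.6 m/s
Total dV = 4796.4 + 4428.6 = 9225.0 m/s ~ 9225 m/s

9225 m/s


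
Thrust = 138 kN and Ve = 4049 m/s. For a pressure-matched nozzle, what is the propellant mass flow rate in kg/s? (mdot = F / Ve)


mdot = F / Ve = 138000 / 4049 = 34.1 kg/s

34.1 kg/s


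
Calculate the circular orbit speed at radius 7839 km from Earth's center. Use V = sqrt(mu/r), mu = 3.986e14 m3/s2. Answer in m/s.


V = sqrt(3.986e14 / 7839000) = 7131 m/s

7131 m/s


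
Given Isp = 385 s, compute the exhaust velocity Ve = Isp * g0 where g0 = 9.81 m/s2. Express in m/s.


Ve = Isp * g0 = 385 * 9.81 = 3776.9 m/s

3776.9 m/s


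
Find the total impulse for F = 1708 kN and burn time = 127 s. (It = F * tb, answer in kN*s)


It = 1708 * 127 = 216916 kN*s

216916 kN*s


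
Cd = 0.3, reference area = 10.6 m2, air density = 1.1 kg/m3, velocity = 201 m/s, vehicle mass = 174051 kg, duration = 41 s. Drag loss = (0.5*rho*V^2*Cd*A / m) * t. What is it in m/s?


D = 0.5 * 1.1 * 201^2 * 0.3 * 10.6 = 70661.35 N
a = 70661.35 / 174051 = 0.406 m/s2
dV = 0.406 * 41 = 16.6 m/s

16.6 m/s


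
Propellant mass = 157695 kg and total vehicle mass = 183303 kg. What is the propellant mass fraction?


PMF = 157695 / 183303 = 0.86

0.86


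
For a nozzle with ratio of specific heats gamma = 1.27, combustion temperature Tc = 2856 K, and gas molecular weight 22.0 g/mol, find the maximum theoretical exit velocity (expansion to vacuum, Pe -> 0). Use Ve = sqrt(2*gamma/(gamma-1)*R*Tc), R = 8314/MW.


R = 8314 / 22.0 = 377.91 J/(kg.K)
Ve = sqrt(2 * 1.27 / (1.27 - 1) * 377.91 * 2856) = 3186 m/s

3186 m/s


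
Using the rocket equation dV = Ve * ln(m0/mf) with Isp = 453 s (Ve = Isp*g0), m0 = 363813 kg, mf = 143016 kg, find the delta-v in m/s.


Ve = 453 * 9.81 = 4443.93 m/s
dV = 4443.93 * ln(363813/143016) = 4149 m/s

4149 m/s


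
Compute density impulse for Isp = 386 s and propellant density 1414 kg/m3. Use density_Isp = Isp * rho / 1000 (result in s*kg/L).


rho*Isp = 386 * 1414 / 1000 = 546 s*kg/L

546 s*kg/L


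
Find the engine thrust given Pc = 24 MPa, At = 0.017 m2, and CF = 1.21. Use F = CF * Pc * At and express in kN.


F = 1.21 * 24e6 * 0.017 = 493680.0 N = 493.7 kN

493.7 kN


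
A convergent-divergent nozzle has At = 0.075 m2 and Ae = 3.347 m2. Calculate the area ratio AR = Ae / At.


AR = 3.347 / 0.075 = 44.6

44.6


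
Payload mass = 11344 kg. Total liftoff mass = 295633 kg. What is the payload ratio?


PR = 11344 / 295633 = 0.0384

0.0384


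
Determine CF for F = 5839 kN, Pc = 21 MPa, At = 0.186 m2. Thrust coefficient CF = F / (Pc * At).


CF = 5839000 / (21e6 * 0.186) = 1.49

1.49


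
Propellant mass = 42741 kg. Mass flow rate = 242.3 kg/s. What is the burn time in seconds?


tb = 42741 / 242.3 = 176.4 s

176.4 s


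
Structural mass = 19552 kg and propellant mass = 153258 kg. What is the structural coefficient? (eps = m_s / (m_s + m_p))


eps = 19552 / (19552 + 153258) = 0.1131

0.1131


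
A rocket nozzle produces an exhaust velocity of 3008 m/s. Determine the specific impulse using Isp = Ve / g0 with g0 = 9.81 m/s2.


Isp = Ve / g0 = 3008 / 9.81 = 306.6 s

306.6 s


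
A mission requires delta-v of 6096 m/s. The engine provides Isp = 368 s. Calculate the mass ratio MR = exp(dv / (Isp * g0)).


Ve = 368 * 9.81 = 3610.08 m/s
MR = exp(6096 / 3610.08) = 5.412

5.412


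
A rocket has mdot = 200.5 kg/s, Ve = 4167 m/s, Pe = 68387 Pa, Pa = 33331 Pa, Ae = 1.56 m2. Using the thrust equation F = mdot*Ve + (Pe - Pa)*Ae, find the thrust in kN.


F = 200.5 * 4167 + (68387 - 33331) * 1.56 = 890171.0 N = 890.2 kN

890.2 kN


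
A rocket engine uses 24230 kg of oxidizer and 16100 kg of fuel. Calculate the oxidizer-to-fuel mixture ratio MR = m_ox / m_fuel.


MR = 24230 / 16100 = 1.5

1.5


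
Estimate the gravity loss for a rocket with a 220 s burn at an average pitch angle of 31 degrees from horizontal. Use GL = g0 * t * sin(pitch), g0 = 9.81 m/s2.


GL = 9.81 * 220 * sin(31 deg) = 1112 m/s

1112 m/s


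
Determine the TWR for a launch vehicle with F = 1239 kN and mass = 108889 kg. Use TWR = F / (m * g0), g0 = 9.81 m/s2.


TWR = 1239000 / (108889 * 9.81) = 1.16

1.16


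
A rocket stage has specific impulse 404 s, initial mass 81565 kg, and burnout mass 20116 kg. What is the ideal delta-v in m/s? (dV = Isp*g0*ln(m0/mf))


Ve = 404 * 9.81 = 3963.24 m/s
dV = 3963.24 * ln(81565/20116) = 5548 m/s

5548 m/s


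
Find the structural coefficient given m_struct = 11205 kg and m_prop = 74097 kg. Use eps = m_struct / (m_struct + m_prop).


eps = 11205 / (11205 + 74097) = 0.1314

0.1314


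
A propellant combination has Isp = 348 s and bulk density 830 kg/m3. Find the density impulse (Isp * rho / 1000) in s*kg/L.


rho*Isp = 348 * 830 / 1000 = 289 s*kg/L

289 s*kg/L


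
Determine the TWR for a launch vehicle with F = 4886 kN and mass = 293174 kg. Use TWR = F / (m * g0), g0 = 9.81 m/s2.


TWR = 4886000 / (293174 * 9.81) = 1.7

1.7


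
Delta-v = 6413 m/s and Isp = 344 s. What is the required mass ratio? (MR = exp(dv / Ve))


Ve = 344 * 9.81 = 3374.64 m/s
MR = exp(6413 / 3374.64) = 6.688

6.688


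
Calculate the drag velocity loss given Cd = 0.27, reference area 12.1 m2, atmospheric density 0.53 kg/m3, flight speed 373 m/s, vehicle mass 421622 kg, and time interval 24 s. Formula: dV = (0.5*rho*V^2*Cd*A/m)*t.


D = 0.5 * 0.53 * 373^2 * 0.27 * 12.1 = 120451.63 N
a = 120451.63 / 421622 = 0.2857 m/s2
dV = 0.2857 * 24 = 6.9 m/s

6.9 m/s


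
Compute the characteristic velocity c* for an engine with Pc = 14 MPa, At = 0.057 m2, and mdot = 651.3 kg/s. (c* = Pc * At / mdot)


c* = 14e6 * 0.057 / 651.3 = 1225 m/s

1225 m/s


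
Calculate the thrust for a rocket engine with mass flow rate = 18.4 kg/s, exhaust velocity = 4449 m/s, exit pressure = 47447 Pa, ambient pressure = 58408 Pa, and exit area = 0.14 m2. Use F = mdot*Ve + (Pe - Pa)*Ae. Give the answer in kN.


F = 18.4 * 4449 + (47447 - 58408) * 0.14 = 80327.0 N = 80.3 kN

80.3 kN


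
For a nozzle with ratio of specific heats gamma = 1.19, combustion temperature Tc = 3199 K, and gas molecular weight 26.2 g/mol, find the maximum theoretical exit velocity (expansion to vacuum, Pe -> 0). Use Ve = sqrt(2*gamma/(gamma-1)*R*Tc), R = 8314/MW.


R = 8314 / 26.2 = 317.33 J/(kg.K)
Ve = sqrt(2 * 1.19 / (1.19 - 1) * 317.33 * 3199) = 3566 m/s

3566 m/s


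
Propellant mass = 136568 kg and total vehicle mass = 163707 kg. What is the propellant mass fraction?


PMF = 136568 / 163707 = 0.834

0.834


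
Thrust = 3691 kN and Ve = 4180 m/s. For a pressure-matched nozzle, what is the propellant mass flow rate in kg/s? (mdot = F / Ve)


mdot = F / Ve = 3691000 / 4180 = 883.0 kg/s

883.0 kg/s


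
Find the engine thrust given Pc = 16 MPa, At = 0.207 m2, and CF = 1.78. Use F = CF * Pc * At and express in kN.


F = 1.78 * 16e6 * 0.207 = 5.8954e+06 N = 5895.4 kN

5895.4 kN


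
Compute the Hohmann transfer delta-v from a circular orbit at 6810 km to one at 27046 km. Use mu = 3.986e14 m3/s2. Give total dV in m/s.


V1 = sqrt(mu/r1) = 7650.59 m/s
dV1 = V1*(sqrt(2*r2/(r1+r2)) - 1) = 2019.79 m/s
V2 = sqrt(mu/r2) = 3838.99 m/s
dV2 = V2*(1 - sqrt(2*r1/(r1+r2))) = 1404.05 m/s
Total dV = 3424 m/s

3424 m/s


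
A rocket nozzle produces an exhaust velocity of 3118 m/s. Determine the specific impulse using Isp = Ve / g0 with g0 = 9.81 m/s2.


Isp = Ve / g0 = 3118 / 9.81 = 317.8 s

317.8 s


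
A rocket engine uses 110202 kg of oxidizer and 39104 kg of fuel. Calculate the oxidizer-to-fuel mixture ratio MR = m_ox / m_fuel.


MR = 110202 / 39104 = 2.82

2.82


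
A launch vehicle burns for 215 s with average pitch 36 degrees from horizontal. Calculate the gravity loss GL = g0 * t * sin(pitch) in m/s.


GL = 9.81 * 215 * sin(36 deg) = 1240 m/s

1240 m/s


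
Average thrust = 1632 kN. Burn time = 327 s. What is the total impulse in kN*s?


It = 1632 * 327 = 533664 kN*s

533664 kN*s


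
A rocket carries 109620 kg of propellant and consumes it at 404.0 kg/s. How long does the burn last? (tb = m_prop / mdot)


tb = 109620 / 404.0 = 271.3 s

271.3 s


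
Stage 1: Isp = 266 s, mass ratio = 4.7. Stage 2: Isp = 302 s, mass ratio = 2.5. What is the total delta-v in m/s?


dV1 = 266 * 9.81 * ln(4.7) = 4038.3 m/s
dV2 = 302 * 9.81 * ln(2.5) = 2714.6 m/s
Total dV = 4038.3 + 2714.6 = 6752.9 m/s ~ 6753 m/s

6753 m/s


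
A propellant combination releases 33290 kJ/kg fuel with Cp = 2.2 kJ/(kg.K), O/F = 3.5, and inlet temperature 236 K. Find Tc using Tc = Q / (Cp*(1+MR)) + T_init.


Tc = 33290 / (2.2 * (1 + 3.5)) + 236 = 3599 K

3599 K


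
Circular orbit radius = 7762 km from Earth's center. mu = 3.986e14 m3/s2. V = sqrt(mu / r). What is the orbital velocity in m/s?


V = sqrt(3.986e14 / 7762000) = 7166 m/s

7166 m/s


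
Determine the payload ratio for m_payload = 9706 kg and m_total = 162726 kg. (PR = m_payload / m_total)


PR = 9706 / 162726 = 0.0596

0.0596


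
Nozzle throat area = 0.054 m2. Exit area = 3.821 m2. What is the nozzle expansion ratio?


AR = 3.821 / 0.054 = 70.8

70.8


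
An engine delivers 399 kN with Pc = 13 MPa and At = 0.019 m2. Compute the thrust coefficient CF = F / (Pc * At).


CF = 399000 / (13e6 * 0.019) = 1.62

1.62


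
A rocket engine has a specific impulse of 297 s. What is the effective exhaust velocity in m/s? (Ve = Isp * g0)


Ve = Isp * g0 = 297 * 9.81 = 2913.6 m/s

2913.6 m/s


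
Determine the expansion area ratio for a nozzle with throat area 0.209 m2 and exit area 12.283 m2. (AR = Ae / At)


AR = 12.283 / 0.209 = 58.8

58.8


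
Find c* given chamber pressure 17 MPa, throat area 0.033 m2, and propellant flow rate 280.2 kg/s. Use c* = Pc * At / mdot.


c* = 17e6 * 0.033 / 280.2 = 2002 m/s

2002 m/s


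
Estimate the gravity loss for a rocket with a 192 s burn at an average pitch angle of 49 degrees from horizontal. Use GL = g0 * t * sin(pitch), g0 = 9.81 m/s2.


GL = 9.81 * 192 * sin(49 deg) = 1422 m/s

1422 m/s


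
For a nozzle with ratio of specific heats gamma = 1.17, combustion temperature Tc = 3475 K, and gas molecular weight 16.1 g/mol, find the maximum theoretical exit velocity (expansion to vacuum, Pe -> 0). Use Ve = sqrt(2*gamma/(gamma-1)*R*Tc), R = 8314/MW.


R = 8314 / 16.1 = 516.4 J/(kg.K)
Ve = sqrt(2 * 1.17 / (1.17 - 1) * 516.4 * 3475) = 4970 m/s

4970 m/s


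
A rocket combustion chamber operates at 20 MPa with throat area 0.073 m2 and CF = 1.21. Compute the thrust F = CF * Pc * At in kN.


F = 1.21 * 20e6 * 0.073 = 1.7666e+06 N = 1766.6 kN

1766.6 kN


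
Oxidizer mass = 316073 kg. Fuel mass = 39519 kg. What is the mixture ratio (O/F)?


MR = 316073 / 39519 = 8.0

8.0


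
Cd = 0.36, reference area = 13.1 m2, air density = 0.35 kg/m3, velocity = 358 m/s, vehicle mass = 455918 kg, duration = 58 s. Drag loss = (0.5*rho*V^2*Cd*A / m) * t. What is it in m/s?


D = 0.5 * 0.35 * 358^2 * 0.36 * 13.1 = 105773.75 N
a = 105773.75 / 455918 = 0.232 m/s2
dV = 0.232 * 58 = 13.5 m/s

13.5 m/s


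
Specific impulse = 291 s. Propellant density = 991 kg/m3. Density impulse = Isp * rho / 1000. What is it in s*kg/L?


rho*Isp = 291 * 991 / 1000 = 288 s*kg/L

288 s*kg/L


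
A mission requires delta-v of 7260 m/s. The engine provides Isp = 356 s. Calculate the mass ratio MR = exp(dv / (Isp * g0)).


Ve = 356 * 9.81 = 3492.36 m/s
MR = exp(7260 / 3492.36) = 7.995

7.995


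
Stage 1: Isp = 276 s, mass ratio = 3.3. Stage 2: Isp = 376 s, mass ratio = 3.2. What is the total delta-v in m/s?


dV1 = 276 * 9.81 * ln(3.3) = 3232.6 m/s
dV2 = 376 * 9.81 * ln(3.2) = 4290.4 m/s
Total dV = 3232.6 + 4290.4 = 7523.0 m/s ~ 7523 m/s

7523 m/s


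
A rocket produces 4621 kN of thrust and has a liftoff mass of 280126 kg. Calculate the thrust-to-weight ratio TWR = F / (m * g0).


TWR = 4621000 / (280126 * 9.81) = 1.68

1.68


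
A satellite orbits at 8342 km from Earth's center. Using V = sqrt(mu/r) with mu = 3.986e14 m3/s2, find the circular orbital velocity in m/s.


V = sqrt(3.986e14 / 8342000) = 6912 m/s

6912 m/s


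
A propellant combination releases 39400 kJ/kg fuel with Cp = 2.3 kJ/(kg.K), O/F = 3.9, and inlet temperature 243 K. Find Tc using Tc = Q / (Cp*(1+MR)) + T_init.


Tc = 39400 / (2.3 * (1 + 3.9)) + 243 = 3739 K

3739 K


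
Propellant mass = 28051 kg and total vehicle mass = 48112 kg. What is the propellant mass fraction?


PMF = 28051 / 48112 = 0.583

0.583


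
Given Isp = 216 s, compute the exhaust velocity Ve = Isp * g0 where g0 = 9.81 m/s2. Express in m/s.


Ve = Isp * g0 = 216 * 9.81 = 2119.0 m/s

2119.0 m/s


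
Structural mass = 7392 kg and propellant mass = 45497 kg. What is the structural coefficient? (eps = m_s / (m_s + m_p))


eps = 7392 / (7392 + 45497) = 0.1398

0.1398


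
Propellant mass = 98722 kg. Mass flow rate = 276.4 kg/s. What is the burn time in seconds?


tb = 98722 / 276.4 = 357.2 s

357.2 s


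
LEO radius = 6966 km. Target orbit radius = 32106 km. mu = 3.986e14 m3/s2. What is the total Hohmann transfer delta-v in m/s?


V1 = sqrt(mu/r1) = 7564.44 m/s
dV1 = V1*(sqrt(2*r2/(r1+r2)) - 1) = 2132.89 m/s
V2 = sqrt(mu/r2) = 3523.51 m/s
dV2 = V2*(1 - sqrt(2*r1/(r1+r2))) = 1419.49 m/s
Total dV = 3552 m/s

3552 m/s


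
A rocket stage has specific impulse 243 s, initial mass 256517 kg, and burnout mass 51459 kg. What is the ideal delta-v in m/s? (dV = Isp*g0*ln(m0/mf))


Ve = 243 * 9.81 = 2383.83 m/s
dV = 2383.83 * ln(256517/51459) = 3829 m/s

3829 m/s


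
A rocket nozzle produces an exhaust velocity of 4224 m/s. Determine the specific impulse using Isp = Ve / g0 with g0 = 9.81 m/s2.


Isp = Ve / g0 = 4224 / 9.81 = 430.6 s

430.6 s


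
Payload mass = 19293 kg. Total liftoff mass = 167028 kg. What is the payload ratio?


PR = 19293 / 167028 = 0.1155

0.1155


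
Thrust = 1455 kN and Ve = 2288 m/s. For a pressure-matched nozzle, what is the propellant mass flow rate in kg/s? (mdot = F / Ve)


mdot = F / Ve = 1455000 / 2288 = 635.9 kg/s

635.9 kg/s


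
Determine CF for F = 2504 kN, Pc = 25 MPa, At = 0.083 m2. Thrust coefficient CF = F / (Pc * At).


CF = 2504000 / (25e6 * 0.083) = 1.21

1.21


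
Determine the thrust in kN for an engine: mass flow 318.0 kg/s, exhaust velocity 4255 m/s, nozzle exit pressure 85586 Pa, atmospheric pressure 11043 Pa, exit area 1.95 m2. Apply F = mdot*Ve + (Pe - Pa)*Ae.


F = 318.0 * 4255 + (85586 - 11043) * 1.95 = 1.4984e+06 N = 1498.4 kN

1498.4 kN


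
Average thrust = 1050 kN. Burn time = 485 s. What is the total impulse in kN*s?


It = 1050 * 485 = 509250 kN*s

509250 kN*s


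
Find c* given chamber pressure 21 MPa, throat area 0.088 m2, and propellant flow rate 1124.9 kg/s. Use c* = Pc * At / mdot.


c* = 21e6 * 0.088 / 1124.9 = 1643 m/s

1643 m/s


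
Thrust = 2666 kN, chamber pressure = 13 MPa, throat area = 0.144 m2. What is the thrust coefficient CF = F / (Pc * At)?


CF = 2666000 / (13e6 * 0.144) = 1.42

1.42


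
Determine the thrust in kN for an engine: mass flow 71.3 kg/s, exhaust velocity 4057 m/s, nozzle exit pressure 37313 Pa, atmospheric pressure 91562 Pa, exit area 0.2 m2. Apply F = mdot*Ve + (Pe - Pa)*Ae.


F = 71.3 * 4057 + (37313 - 91562) * 0.2 = 278414.0 N = 278.4 kN

278.4 kN


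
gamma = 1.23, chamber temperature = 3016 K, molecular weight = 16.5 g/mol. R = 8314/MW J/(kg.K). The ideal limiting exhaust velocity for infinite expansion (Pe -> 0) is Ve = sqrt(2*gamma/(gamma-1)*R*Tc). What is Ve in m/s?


R = 8314 / 16.5 = 503.88 J/(kg.K)
Ve = sqrt(2 * 1.23 / (1.23 - 1) * 503.88 * 3016) = 4032 m/s

4032 m/s


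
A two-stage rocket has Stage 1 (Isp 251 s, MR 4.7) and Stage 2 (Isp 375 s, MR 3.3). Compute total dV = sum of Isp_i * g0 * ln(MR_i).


dV1 = 251 * 9.81 * ln(4.7) = 3810.6 m/s
dV2 = 375 * 9.81 * ln(3.3) = 4392.1 m/s
Total dV = 3810.6 + 4392.1 = 8202.7 m/s ~ 8203 m/s

8203 m/s


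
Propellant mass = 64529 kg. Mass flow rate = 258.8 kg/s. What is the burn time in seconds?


tb = 64529 / 258.8 = 249.3 s

249.3 s


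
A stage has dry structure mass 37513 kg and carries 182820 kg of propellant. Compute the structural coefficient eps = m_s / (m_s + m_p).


eps = 37513 / (37513 + 182820) = 0.1703

0.1703


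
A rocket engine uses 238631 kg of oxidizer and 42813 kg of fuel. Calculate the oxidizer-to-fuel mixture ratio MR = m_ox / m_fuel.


MR = 238631 / 42813 = 5.57

5.57


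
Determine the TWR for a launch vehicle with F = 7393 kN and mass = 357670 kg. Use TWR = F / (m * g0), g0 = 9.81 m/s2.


TWR = 7393000 / (357670 * 9.81) = 2.11

2.11


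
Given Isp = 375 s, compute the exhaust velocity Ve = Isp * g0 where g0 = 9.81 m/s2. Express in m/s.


Ve = Isp * g0 = 375 * 9.81 = 3678.8 m/s

3678.8 m/s


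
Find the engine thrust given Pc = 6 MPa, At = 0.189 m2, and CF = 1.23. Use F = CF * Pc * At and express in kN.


F = 1.23 * 6e6 * 0.189 = 1.3948e+06 N = 1394.8 kN

1394.8 kN


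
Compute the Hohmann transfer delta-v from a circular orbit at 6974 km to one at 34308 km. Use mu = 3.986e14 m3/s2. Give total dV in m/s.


V1 = sqrt(mu/r1) = 7560.1 m/s
dV1 = V1*(sqrt(2*r2/(r1+r2)) - 1) = 2186.65 m/s
V2 = sqrt(mu/r2) = 3408.56 m/s
dV2 = V2*(1 - sqrt(2*r1/(r1+r2))) = 1427.28 m/s
Total dV = 3614 m/s

3614 m/s


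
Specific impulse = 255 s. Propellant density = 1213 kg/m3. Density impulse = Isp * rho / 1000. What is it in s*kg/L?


rho*Isp = 255 * 1213 / 1000 = 309 s*kg/L

309 s*kg/L


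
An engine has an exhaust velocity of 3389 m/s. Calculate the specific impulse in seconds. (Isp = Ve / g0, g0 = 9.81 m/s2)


Isp = Ve / g0 = 3389 / 9.81 = 345.5 s

345.5 s


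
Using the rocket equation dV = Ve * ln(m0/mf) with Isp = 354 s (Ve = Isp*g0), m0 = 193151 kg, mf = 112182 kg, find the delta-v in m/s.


Ve = 354 * 9.81 = 3472.74 m/s
dV = 3472.74 * ln(193151/112182) = 1887 m/s

1887 m/s


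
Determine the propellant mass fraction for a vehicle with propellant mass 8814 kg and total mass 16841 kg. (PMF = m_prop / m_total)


PMF = 8814 / 16841 = 0.523

0.523


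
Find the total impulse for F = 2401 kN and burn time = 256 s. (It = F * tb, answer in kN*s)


It = 2401 * 256 = 614656 kN*s

614656 kN*s


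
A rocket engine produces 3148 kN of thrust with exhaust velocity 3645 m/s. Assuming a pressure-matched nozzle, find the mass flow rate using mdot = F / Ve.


mdot = F / Ve = 3148000 / 3645 = 863.6 kg/s

863.6 kg/s


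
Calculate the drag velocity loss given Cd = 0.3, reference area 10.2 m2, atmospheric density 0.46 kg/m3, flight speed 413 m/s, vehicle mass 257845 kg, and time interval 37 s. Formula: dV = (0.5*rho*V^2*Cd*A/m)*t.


D = 0.5 * 0.46 * 413^2 * 0.3 * 10.2 = 120046.46 N
a = 120046.46 / 257845 = 0.4656 m/s2
dV = 0.4656 * 37 = 17.2 m/s

17.2 m/s


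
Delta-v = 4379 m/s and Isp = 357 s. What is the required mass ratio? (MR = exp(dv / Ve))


Ve = 357 * 9.81 = 3502.17 m/s
MR = exp(4379 / 3502.17) = 3.492

3.492


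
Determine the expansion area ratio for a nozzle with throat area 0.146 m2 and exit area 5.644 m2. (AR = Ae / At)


AR = 5.644 / 0.146 = 38.7

38.7


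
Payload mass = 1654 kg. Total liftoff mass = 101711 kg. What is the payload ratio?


PR = 1654 / 101711 = 0.0163

0.0163


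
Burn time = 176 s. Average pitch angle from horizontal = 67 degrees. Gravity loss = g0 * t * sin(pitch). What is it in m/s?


GL = 9.81 * 176 * sin(67 deg) = 1589 m/s

1589 m/s


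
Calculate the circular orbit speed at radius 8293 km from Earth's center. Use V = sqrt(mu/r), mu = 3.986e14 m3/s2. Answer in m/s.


V = sqrt(3.986e14 / 8293000) = 6933 m/s

6933 m/s


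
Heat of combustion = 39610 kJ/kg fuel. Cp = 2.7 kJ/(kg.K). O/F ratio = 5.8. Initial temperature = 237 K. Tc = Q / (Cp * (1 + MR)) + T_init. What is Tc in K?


Tc = 39610 / (2.7 * (1 + 5.8)) + 237 = 2394 K

2394 K


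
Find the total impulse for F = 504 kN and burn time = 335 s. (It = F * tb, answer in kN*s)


It = 504 * 335 = 168840 kN*s

168840 kN*s


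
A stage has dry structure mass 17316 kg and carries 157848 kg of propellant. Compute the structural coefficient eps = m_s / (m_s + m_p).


eps = 17316 / (17316 + 157848) = 0.0989

0.0989
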